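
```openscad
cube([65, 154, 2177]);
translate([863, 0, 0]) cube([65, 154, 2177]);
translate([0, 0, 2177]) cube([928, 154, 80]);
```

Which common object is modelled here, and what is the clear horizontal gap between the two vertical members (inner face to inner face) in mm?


A door frame. The clear opening width is 798 mm.

Two 2177 mm tall posts with a header on top — a door frame. The left jamb is 65 mm wide at x = 0; the right jamb starts at x = 863. The clear opening is 863 − 65 = 798 mm.


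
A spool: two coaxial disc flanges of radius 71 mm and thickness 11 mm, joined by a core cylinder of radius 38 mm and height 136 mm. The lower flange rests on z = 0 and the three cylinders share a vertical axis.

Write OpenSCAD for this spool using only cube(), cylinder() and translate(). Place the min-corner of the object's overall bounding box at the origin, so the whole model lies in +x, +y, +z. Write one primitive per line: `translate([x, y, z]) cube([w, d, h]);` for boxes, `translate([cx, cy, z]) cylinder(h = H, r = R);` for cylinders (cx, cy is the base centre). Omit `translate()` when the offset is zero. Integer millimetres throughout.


translate([71, 71, 0]) cylinder(h = 11, r = 71);
translate([71, 71, 11]) cylinder(h = 136, r = 38);
translate([71, 71, 147]) cylinder(h = 11, r = 71);


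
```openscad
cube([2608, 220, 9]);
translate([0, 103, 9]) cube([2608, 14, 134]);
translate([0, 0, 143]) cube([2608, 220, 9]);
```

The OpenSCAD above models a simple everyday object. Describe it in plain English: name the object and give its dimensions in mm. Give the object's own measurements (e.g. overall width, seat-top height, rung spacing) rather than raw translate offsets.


An I-beam lying along x, 2608 mm long. Overall section height 152 mm. Two flanges 220 mm wide (y) and 9 mm thick, one on the floor and one at the top; a web 14 mm thick runs between them, centred on the flange width.


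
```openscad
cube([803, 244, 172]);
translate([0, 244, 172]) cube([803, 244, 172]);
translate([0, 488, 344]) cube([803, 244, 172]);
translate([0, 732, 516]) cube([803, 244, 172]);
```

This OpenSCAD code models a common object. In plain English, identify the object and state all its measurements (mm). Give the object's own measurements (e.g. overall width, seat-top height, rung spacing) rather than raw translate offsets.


A straight staircase of 4 solid steps. Each step is 803 mm wide (x), 244 mm deep (y, the going) and 172 mm tall (the rise). The first step rests on the floor; each subsequent step sits one going further in +y and one rise higher in +z, directly behind and above the previous step with no overlap.


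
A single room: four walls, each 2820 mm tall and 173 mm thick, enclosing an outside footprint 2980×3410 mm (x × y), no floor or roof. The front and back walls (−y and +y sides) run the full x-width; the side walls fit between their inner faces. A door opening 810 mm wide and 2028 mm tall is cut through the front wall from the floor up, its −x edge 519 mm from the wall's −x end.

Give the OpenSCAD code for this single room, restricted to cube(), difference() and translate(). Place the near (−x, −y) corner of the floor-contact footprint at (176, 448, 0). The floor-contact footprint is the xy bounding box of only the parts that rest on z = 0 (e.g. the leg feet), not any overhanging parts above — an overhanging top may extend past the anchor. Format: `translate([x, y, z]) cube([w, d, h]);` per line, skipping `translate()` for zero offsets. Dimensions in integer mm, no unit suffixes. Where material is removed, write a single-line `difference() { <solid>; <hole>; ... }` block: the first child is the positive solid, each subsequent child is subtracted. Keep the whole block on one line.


difference() { translate([176, 448, 0]) cube([2980, 173, 2820]); translate([695, 448, 0]) cube([810, 173, 2028]); }
translate([176, 3685, 0]) cube([2980, 173, 2820]);
translate([176, 621, 0]) cube([173, 3064, 2820]);
translate([2983, 621, 0]) cube([173, 3064, 2820]);


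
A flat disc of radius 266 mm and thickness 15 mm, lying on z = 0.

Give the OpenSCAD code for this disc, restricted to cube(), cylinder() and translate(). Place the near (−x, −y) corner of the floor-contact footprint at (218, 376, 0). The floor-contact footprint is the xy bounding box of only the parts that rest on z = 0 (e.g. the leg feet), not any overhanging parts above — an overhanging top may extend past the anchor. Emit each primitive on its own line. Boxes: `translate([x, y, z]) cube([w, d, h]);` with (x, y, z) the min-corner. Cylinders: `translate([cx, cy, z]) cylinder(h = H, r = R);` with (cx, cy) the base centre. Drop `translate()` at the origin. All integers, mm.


translate([484, 642, 0]) cylinder(h = 15, r = 266);


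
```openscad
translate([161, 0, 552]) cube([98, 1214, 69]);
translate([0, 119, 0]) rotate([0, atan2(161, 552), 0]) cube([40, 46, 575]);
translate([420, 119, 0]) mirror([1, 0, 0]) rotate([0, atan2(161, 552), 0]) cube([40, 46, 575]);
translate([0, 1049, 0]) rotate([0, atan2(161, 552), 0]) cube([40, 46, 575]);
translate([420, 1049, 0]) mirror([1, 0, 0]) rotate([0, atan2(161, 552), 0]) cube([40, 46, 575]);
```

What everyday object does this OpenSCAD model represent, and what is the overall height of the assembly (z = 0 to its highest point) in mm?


A sawhorse. The overall height is 621 mm.

A beam across two mirrored pairs of raked legs — a sawhorse. The beam's underside is at z = 552 (matching the legs' vertical rise in atan2(161, 552)) and the beam is 69 mm tall, so its top is at 552 + 69 = 621 mm. The raked legs top out at the beam's underside, so that is the highest point.


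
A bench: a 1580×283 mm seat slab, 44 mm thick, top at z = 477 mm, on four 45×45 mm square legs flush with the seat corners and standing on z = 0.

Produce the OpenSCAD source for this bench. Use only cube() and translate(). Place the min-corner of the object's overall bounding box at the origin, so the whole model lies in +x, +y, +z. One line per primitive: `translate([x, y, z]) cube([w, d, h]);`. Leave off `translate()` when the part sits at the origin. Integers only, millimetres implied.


translate([0, 0, 433]) cube([1580, 283, 44]);
cube([45, 45, 433]);
translate([0, 238, 0]) cube([45, 45, 433]);
translate([1535, 0, 0]) cube([45, 45, 433]);
translate([1535, 238, 0]) cube([45, 45, 433]);


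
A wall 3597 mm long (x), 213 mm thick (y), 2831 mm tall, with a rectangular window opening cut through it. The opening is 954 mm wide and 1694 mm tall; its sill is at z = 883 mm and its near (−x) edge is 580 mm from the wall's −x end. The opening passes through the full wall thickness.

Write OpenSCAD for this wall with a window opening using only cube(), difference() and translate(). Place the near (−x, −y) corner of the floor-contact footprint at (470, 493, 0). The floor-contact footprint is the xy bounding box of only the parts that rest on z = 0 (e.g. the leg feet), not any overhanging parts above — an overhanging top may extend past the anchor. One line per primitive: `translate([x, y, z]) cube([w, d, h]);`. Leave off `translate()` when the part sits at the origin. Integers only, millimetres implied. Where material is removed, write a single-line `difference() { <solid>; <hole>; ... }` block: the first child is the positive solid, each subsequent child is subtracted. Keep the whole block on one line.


difference() { translate([470, 493, 0]) cube([3597, 213, 2831]); translate([1050, 493, 883]) cube([954, 213, 1694]); }


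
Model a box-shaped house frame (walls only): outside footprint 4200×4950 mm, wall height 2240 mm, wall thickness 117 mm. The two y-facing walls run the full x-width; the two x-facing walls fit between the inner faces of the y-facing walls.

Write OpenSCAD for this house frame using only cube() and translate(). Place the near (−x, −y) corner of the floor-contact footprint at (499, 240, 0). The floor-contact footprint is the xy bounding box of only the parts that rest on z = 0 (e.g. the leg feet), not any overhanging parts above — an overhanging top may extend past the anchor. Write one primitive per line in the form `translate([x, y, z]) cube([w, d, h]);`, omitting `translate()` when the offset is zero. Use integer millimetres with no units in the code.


translate([499, 240, 0]) cube([4200, 117, 2240]);
translate([499, 5073, 0]) cube([4200, 117, 2240]);
translate([499, 357, 0]) cube([117, 4716, 2240]);
translate([4582, 357, 0]) cube([117, 4716, 2240]);


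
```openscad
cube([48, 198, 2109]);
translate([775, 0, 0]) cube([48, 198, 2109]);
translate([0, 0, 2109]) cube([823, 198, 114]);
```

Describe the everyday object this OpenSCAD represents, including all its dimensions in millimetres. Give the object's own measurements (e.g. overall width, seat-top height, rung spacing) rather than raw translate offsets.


A door frame. The clear opening is 727 mm wide and 2109 mm high. Two 48 mm wide jambs, 198 mm deep, stand either side of the opening from the floor to the top of the opening. A 114 mm thick head sits across the top of both jambs, spanning the full outside width of the frame.


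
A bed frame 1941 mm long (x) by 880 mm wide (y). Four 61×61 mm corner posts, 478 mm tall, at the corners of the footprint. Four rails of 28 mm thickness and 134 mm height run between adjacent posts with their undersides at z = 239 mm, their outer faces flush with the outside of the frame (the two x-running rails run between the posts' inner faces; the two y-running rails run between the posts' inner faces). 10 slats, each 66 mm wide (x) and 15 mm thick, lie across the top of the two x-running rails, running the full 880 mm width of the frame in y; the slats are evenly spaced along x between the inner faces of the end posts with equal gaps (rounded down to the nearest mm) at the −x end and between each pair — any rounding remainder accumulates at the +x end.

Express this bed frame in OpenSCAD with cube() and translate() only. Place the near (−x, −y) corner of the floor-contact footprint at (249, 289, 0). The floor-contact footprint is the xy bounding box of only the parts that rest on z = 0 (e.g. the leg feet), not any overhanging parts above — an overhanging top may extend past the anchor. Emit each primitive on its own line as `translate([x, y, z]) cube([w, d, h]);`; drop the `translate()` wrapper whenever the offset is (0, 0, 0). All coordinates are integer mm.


translate([249, 289, 0]) cube([61, 61, 478]);
translate([249, 1108, 0]) cube([61, 61, 478]);
translate([2129, 289, 0]) cube([61, 61, 478]);
translate([2129, 1108, 0]) cube([61, 61, 478]);
translate([310, 289, 239]) cube([1819, 28, 134]);
translate([310, 1141, 239]) cube([1819, 28, 134]);
translate([249, 350, 239]) cube([28, 758, 134]);
translate([2162, 350, 239]) cube([28, 758, 134]);
translate([415, 289, 373]) cube([66, 880, 15]);
translate([586, 289, 373]) cube([66, 880, 15]);
translate([757, 289, 373]) cube([66, 880, 15]);
translate([928, 289, 373]) cube([66, 880, 15]);
translate([1099, 289, 373]) cube([66, 880, 15]);
translate([1270, 289, 373]) cube([66, 880, 15]);
translate([1441, 289, 373]) cube([66, 880, 15]);
translate([1612, 289, 373]) cube([66, 880, 15]);
translate([1783, 289, 373]) cube([66, 880, 15]);
translate([1954, 289, 373]) cube([66, 880, 15]);


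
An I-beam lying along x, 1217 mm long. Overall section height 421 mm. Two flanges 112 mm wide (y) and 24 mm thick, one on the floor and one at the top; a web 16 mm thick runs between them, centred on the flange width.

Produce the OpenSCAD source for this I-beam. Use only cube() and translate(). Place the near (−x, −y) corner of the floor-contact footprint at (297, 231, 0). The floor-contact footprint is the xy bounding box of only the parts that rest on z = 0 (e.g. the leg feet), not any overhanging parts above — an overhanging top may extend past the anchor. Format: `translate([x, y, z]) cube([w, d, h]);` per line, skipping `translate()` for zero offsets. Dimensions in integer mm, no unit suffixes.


translate([297, 231, 0]) cube([1217, 112, 24]);
translate([297, 279, 24]) cube([1217, 16, 373]);
translate([297, 231, 397]) cube([1217, 112, 24]);


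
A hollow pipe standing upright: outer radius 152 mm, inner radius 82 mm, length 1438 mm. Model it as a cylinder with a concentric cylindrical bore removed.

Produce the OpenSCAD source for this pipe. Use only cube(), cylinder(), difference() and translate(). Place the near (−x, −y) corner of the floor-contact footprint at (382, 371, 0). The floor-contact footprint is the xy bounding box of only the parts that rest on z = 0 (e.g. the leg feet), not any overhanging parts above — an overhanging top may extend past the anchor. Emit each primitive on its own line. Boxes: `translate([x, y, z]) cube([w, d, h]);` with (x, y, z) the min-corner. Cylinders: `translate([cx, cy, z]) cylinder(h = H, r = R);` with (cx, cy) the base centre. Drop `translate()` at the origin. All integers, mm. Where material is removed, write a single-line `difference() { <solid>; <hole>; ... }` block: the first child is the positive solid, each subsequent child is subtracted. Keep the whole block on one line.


difference() { translate([534, 523, 0]) cylinder(h = 1438, r = 152); translate([534, 523, 0]) cylinder(h = 1438, r = 82); }


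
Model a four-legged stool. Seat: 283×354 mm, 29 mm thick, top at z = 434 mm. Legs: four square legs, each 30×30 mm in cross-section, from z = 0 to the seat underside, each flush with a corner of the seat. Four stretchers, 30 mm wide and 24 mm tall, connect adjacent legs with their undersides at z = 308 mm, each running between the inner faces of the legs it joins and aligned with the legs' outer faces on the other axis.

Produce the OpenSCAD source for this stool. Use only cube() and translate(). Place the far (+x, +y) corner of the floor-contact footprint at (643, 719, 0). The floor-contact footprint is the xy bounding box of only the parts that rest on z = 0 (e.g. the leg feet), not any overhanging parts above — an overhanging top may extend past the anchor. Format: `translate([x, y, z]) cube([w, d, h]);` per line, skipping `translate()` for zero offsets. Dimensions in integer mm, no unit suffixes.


// leg_h = 434 - 29 = 405
// stretcher span = 283 - 2*30 = 223
translate([360, 365, 405]) cube([283, 354, 29]);
translate([360, 365, 0]) cube([30, 30, 405]);
translate([613, 365, 0]) cube([30, 30, 405]);
translate([360, 689, 0]) cube([30, 30, 405]);
translate([613, 689, 0]) cube([30, 30, 405]);
translate([390, 365, 308]) cube([223, 30, 24]);
translate([390, 689, 308]) cube([223, 30, 24]);
translate([360, 395, 308]) cube([30, 294, 24]);
translate([613, 395, 308]) cube([30, 294, 24]);


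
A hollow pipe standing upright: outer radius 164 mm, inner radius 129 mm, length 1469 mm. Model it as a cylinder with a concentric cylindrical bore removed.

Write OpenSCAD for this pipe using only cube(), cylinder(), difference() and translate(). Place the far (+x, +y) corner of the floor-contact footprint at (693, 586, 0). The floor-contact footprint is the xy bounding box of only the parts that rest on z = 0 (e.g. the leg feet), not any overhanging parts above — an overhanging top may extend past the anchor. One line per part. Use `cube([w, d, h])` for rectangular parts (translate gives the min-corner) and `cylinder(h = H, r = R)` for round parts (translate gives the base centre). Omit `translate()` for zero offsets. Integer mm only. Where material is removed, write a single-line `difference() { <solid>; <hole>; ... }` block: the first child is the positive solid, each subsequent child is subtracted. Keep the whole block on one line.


difference() { translate([529, 422, 0]) cylinder(h = 1469, r = 164); translate([529, 422, 0]) cylinder(h = 1469, r = 129); }


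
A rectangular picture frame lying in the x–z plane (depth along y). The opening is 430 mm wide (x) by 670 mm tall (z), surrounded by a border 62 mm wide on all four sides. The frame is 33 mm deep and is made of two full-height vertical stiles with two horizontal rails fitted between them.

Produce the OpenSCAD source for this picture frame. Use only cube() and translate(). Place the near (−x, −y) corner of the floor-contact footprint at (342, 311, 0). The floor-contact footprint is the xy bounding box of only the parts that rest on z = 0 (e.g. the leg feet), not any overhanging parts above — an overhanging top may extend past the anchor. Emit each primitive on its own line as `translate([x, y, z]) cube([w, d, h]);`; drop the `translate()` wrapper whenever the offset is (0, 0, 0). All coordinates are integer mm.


translate([342, 311, 0]) cube([62, 33, 794]);
translate([834, 311, 0]) cube([62, 33, 794]);
translate([404, 311, 0]) cube([430, 33, 62]);
translate([404, 311, 732]) cube([430, 33, 62]);


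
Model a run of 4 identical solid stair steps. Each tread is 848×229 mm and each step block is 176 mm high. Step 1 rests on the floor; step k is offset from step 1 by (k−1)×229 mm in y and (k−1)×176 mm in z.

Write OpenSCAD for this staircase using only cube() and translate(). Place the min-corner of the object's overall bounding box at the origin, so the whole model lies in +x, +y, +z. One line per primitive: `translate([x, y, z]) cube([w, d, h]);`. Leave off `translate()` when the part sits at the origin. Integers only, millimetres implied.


cube([848, 229, 176]);
translate([0, 229, 176]) cube([848, 229, 176]);
translate([0, 458, 352]) cube([848, 229, 176]);
translate([0, 687, 528]) cube([848, 229, 176]);


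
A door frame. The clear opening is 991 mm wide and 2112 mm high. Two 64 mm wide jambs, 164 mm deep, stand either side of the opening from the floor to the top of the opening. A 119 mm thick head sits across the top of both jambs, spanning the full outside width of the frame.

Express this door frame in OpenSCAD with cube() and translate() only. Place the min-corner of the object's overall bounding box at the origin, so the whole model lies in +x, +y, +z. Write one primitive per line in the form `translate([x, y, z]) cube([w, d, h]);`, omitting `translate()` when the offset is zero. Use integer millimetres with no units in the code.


cube([64, 164, 2112]);
translate([1055, 0, 0]) cube([64, 164, 2112]);
translate([0, 0, 2112]) cube([1119, 164, 119]);


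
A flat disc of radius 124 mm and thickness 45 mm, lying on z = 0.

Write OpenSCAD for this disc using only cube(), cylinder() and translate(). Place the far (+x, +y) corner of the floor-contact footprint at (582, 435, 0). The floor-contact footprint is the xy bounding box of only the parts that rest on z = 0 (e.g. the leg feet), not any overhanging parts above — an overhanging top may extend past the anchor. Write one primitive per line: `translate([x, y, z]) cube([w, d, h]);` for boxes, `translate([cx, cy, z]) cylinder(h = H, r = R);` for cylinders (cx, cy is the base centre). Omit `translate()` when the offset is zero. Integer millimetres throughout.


translate([458, 311, 0]) cylinder(h = 45, r = 124);


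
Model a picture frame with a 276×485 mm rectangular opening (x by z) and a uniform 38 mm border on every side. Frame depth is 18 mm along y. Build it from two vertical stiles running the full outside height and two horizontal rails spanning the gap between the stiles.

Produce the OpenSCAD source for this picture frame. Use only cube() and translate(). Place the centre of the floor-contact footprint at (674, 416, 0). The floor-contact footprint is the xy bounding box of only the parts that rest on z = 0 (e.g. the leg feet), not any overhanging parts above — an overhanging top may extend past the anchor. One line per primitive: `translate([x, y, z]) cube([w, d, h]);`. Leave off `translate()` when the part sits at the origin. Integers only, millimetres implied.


translate([498, 407, 0]) cube([38, 18, 561]);
translate([812, 407, 0]) cube([38, 18, 561]);
translate([536, 407, 0]) cube([276, 18, 38]);
translate([536, 407, 523]) cube([276, 18, 38]);


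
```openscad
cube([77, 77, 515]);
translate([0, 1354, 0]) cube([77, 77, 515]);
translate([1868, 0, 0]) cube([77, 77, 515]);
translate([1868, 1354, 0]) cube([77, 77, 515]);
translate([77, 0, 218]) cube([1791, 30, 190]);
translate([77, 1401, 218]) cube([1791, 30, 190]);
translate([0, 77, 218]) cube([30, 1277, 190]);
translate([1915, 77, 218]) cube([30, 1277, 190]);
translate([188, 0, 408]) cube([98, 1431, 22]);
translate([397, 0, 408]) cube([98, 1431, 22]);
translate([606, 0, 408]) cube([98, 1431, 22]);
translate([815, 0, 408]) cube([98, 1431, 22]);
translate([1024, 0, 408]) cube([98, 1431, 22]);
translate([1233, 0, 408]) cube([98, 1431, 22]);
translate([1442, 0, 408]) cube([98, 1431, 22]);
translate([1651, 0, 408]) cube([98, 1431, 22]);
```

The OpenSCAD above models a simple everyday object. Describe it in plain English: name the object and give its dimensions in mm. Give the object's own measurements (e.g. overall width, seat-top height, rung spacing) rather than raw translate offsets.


A bed frame 1945 mm long (x) by 1431 mm wide (y). Four 77×77 mm corner posts, 515 mm tall, at the corners of the footprint. Four rails of 30 mm thickness and 190 mm height run between adjacent posts with their undersides at z = 218 mm, their outer faces flush with the outside of the frame (the two x-running rails run between the posts' inner faces; the two y-running rails run between the posts' inner faces). 8 slats, each 98 mm wide (x) and 22 mm thick, lie across the top of the two x-running rails, running the full 1431 mm width of the frame in y; along x they sit between the end posts with a 111 mm gap after the −x posts and between neighbouring slats, leaving 119 mm before the +x posts.


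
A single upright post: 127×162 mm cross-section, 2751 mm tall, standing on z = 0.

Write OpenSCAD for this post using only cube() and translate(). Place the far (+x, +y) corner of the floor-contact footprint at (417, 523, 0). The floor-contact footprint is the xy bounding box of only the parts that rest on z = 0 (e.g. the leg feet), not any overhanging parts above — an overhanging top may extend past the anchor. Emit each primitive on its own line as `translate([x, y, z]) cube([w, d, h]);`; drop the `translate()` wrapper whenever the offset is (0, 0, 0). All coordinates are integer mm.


translate([290, 361, 0]) cube([127, 162, 2751]);


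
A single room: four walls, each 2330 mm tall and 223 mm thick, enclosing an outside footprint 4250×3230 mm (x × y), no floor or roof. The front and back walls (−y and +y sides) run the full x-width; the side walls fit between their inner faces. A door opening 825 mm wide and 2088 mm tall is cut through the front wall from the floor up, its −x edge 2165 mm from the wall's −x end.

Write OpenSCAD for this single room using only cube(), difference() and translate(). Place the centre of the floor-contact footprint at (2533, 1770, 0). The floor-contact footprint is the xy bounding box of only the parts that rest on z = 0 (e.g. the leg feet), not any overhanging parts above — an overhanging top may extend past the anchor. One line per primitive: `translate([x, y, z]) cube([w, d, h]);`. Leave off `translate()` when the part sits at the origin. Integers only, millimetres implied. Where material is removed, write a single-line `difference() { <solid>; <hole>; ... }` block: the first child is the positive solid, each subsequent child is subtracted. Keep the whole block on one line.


difference() { translate([408, 155, 0]) cube([4250, 223, 2330]); translate([2573, 155, 0]) cube([825, 223, 2088]); }
translate([408, 3162, 0]) cube([4250, 223, 2330]);
translate([408, 378, 0]) cube([223, 2784, 2330]);
translate([4435, 378, 0]) cube([223, 2784, 2330]);


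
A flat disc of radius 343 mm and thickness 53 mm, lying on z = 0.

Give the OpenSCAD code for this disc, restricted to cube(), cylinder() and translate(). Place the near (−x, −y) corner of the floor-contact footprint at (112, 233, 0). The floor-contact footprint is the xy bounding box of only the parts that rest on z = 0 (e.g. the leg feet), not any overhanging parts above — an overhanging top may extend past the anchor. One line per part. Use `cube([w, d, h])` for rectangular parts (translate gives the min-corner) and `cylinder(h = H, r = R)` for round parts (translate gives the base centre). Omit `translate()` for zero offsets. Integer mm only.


translate([455, 576, 0]) cylinder(h = 53, r = 343);


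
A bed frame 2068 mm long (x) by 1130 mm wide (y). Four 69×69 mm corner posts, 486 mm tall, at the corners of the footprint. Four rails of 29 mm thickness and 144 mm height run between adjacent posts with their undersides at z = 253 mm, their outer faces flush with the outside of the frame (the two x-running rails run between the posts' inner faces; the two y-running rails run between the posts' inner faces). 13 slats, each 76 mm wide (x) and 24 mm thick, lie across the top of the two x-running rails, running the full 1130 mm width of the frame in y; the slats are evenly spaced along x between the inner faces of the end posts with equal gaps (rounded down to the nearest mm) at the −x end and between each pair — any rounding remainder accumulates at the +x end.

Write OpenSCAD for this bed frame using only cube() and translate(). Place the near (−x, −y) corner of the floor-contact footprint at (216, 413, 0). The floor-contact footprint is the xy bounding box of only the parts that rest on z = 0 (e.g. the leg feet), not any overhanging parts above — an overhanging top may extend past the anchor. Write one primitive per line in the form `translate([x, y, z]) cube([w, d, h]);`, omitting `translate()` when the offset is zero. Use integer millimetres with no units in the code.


// slat z = rail_z + rail_h = 253 + 144 = 397
// slat gap = ⌊(1930 − 13·76) / 14⌋ = 67
translate([216, 413, 0]) cube([69, 69, 486]);
translate([216, 1474, 0]) cube([69, 69, 486]);
translate([2215, 413, 0]) cube([69, 69, 486]);
translate([2215, 1474, 0]) cube([69, 69, 486]);
translate([285, 413, 253]) cube([1930, 29, 144]);
translate([285, 1514, 253]) cube([1930, 29, 144]);
translate([216, 482, 253]) cube([29, 992, 144]);
translate([2255, 482, 253]) cube([29, 992, 144]);
translate([352, 413, 397]) cube([76, 1130, 24]);
translate([495, 413, 397]) cube([76, 1130, 24]);
translate([638, 413, 397]) cube([76, 1130, 24]);
translate([781, 413, 397]) cube([76, 1130, 24]);
translate([924, 413, 397]) cube([76, 1130, 24]);
translate([1067, 413, 397]) cube([76, 1130, 24]);
translate([1210, 413, 397]) cube([76, 1130, 24]);
translate([1353, 413, 397]) cube([76, 1130, 24]);
translate([1496, 413, 397]) cube([76, 1130, 24]);
translate([1639, 413, 397]) cube([76, 1130, 24]);
translate([1782, 413, 397]) cube([76, 1130, 24]);
translate([1925, 413, 397]) cube([76, 1130, 24]);
translate([2068, 413, 397]) cube([76, 1130, 24]);


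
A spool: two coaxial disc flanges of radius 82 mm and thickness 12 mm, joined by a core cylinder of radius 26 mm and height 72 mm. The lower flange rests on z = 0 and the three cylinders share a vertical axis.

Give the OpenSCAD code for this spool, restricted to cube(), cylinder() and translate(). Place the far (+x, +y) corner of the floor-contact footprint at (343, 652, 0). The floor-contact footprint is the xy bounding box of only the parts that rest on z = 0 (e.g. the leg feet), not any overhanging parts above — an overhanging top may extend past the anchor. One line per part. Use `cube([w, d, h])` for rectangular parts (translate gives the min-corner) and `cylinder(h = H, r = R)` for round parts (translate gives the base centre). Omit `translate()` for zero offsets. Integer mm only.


translate([261, 570, 0]) cylinder(h = 12, r = 82);
translate([261, 570, 12]) cylinder(h = 72, r = 26);
translate([261, 570, 84]) cylinder(h = 12, r = 82);


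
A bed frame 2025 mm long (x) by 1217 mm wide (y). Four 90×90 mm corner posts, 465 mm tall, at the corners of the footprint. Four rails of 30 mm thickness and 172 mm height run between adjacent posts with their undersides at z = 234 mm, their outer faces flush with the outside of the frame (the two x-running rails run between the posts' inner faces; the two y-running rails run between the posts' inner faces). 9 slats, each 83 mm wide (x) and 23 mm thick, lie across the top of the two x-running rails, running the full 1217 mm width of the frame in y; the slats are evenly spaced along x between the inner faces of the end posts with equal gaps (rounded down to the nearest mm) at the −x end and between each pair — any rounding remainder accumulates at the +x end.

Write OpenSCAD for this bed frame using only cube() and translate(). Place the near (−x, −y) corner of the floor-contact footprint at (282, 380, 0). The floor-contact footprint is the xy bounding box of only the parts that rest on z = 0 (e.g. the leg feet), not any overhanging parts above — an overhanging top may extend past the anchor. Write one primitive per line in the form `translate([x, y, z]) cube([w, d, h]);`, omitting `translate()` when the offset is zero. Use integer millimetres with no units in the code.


// slat z = rail_z + rail_h = 234 + 172 = 406
// slat gap = ⌊(1845 − 9·83) / 10⌋ = 109
translate([282, 380, 0]) cube([90, 90, 465]);
translate([282, 1507, 0]) cube([90, 90, 465]);
translate([2217, 380, 0]) cube([90, 90, 465]);
translate([2217, 1507, 0]) cube([90, 90, 465]);
translate([372, 380, 234]) cube([1845, 30, 172]);
translate([372, 1567, 234]) cube([1845, 30, 172]);
translate([282, 470, 234]) cube([30, 1037, 172]);
translate([2277, 470, 234]) cube([30, 1037, 172]);
translate([481, 380, 406]) cube([83, 1217, 23]);
translate([673, 380, 406]) cube([83, 1217, 23]);
translate([865, 380, 406]) cube([83, 1217, 23]);
translate([1057, 380, 406]) cube([83, 1217, 23]);
translate([1249, 380, 406]) cube([83, 1217, 23]);
translate([1441, 380, 406]) cube([83, 1217, 23]);
translate([1633, 380, 406]) cube([83, 1217, 23]);
translate([1825, 380, 406]) cube([83, 1217, 23]);
translate([2017, 380, 406]) cube([83, 1217, 23]);


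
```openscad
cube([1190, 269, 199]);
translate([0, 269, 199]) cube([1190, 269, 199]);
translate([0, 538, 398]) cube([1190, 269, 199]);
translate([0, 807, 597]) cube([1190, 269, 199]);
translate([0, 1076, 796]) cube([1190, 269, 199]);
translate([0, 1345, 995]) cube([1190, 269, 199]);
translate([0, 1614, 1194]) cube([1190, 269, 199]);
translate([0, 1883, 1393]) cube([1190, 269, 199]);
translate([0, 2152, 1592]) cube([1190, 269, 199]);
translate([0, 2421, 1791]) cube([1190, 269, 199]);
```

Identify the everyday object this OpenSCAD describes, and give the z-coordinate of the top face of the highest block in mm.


A staircase. The total rise is 1990 mm.

10 identical blocks, each offset up and back from the previous — a staircase. Each step is 199 mm tall and there are 10 of them, so the total rise is 10 × 199 = 1990 mm.


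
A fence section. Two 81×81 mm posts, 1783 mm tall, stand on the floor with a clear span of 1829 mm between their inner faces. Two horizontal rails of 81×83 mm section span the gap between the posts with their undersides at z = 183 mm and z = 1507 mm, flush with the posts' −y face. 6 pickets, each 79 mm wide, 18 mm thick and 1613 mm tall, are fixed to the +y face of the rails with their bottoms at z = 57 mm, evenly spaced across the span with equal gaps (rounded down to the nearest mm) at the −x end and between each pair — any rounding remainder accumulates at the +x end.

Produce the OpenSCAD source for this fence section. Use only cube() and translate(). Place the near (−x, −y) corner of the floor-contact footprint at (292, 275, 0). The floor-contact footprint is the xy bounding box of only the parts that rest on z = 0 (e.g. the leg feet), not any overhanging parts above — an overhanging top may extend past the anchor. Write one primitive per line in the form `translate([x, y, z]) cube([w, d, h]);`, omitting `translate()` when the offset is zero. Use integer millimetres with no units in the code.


translate([292, 275, 0]) cube([81, 81, 1783]);
translate([2202, 275, 0]) cube([81, 81, 1783]);
translate([373, 275, 183]) cube([1829, 81, 83]);
translate([373, 275, 1507]) cube([1829, 81, 83]);
translate([566, 356, 57]) cube([79, 18, 1613]);
translate([838, 356, 57]) cube([79, 18, 1613]);
translate([1110, 356, 57]) cube([79, 18, 1613]);
translate([1382, 356, 57]) cube([79, 18, 1613]);
translate([1654, 356, 57]) cube([79, 18, 1613]);
translate([1926, 356, 57]) cube([79, 18, 1613]);


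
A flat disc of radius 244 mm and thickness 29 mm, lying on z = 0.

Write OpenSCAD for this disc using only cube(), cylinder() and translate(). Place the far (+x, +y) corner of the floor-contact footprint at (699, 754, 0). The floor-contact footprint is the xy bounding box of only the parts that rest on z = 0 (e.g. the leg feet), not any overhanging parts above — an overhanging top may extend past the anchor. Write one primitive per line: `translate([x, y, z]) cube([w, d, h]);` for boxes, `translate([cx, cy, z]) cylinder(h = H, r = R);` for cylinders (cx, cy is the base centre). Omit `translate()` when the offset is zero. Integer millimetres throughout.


translate([455, 510, 0]) cylinder(h = 29, r = 244);


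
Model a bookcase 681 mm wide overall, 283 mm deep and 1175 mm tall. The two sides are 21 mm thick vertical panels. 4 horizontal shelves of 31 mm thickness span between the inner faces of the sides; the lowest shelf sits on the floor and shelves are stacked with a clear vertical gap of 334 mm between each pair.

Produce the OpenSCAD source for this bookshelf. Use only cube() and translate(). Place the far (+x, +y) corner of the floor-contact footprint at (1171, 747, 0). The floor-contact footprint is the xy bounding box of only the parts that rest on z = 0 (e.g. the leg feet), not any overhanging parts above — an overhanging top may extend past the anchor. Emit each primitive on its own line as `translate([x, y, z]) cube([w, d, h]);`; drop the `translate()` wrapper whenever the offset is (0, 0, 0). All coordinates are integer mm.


translate([490, 464, 0]) cube([21, 283, 1175]);
translate([1150, 464, 0]) cube([21, 283, 1175]);
translate([511, 464, 0]) cube([639, 283, 31]);
translate([511, 464, 365]) cube([639, 283, 31]);
translate([511, 464, 730]) cube([639, 283, 31]);
translate([511, 464, 1095]) cube([639, 283, 31]);


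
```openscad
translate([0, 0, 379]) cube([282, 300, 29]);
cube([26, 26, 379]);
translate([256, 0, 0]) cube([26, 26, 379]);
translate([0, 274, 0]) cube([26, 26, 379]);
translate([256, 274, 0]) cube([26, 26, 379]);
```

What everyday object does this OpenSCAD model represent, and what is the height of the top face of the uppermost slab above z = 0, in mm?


A stool. The seat height is 408 mm.

A 282×300×29 slab at z = 379 on four corner posts — a stool. The seat top is 379 + 29 = 408 mm.


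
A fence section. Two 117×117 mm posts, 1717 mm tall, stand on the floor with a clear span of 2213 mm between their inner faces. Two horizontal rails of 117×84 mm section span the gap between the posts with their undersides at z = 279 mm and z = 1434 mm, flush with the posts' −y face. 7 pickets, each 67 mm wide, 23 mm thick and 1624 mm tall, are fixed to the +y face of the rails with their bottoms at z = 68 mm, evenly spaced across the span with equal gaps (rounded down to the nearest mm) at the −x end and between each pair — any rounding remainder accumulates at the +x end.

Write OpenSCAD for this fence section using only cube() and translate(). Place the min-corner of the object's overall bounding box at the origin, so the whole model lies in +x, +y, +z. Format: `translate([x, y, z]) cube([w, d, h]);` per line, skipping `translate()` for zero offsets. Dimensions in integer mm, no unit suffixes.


cube([117, 117, 1717]);
translate([2330, 0, 0]) cube([117, 117, 1717]);
translate([117, 0, 279]) cube([2213, 117, 84]);
translate([117, 0, 1434]) cube([2213, 117, 84]);
translate([335, 117, 68]) cube([67, 23, 1624]);
translate([620, 117, 68]) cube([67, 23, 1624]);
translate([905, 117, 68]) cube([67, 23, 1624]);
translate([1190, 117, 68]) cube([67, 23, 1624]);
translate([1475, 117, 68]) cube([67, 23, 1624]);
translate([1760, 117, 68]) cube([67, 23, 1624]);
translate([2045, 117, 68]) cube([67, 23, 1624]);


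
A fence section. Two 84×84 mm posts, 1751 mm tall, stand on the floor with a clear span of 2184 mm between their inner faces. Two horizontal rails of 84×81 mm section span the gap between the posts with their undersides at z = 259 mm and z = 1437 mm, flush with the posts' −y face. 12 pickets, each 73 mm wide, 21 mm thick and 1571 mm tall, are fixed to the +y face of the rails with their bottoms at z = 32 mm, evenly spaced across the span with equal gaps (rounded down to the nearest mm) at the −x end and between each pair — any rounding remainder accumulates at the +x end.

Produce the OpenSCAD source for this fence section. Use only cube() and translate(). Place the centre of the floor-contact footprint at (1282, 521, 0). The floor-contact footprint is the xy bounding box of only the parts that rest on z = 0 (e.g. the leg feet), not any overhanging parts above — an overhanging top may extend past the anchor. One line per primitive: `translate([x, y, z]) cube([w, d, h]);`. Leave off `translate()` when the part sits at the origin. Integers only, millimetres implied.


translate([106, 479, 0]) cube([84, 84, 1751]);
translate([2374, 479, 0]) cube([84, 84, 1751]);
translate([190, 479, 259]) cube([2184, 84, 81]);
translate([190, 479, 1437]) cube([2184, 84, 81]);
translate([290, 563, 32]) cube([73, 21, 1571]);
translate([463, 563, 32]) cube([73, 21, 1571]);
translate([636, 563, 32]) cube([73, 21, 1571]);
translate([809, 563, 32]) cube([73, 21, 1571]);
translate([982, 563, 32]) cube([73, 21, 1571]);
translate([1155, 563, 32]) cube([73, 21, 1571]);
translate([1328, 563, 32]) cube([73, 21, 1571]);
translate([1501, 563, 32]) cube([73, 21, 1571]);
translate([1674, 563, 32]) cube([73, 21, 1571]);
translate([1847, 563, 32]) cube([73, 21, 1571]);
translate([2020, 563, 32]) cube([73, 21, 1571]);
translate([2193, 563, 32]) cube([73, 21, 1571]);


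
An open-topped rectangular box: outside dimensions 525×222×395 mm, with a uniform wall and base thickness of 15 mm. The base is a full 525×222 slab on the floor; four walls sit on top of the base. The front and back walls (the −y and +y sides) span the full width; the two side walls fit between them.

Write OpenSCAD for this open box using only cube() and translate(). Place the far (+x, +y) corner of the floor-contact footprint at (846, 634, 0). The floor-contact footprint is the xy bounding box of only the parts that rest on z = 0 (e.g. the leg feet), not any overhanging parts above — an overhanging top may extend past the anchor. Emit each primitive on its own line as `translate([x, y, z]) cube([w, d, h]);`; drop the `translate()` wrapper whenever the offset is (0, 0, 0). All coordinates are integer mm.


translate([321, 412, 0]) cube([525, 222, 15]);
translate([321, 412, 15]) cube([525, 15, 380]);
translate([321, 619, 15]) cube([525, 15, 380]);
translate([321, 427, 15]) cube([15, 192, 380]);
translate([831, 427, 15]) cube([15, 192, 380]);


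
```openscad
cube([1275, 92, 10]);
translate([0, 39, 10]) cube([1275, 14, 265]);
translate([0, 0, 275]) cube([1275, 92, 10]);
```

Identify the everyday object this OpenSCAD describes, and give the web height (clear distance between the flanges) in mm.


An I-beam. The web height is 265 mm.

Two wide flanges with a thin centred web — an I-beam. Overall 285 mm minus two 10 mm flanges gives a web of 285 − 2·10 = 265 mm.


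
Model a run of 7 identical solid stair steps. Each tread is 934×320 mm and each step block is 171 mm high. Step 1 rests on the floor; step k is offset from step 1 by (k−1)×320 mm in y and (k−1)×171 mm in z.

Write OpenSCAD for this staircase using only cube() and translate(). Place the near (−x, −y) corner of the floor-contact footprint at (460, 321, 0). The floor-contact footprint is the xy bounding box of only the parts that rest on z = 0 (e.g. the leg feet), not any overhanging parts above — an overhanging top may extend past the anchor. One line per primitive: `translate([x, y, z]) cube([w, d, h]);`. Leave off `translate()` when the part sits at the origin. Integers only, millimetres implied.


translate([460, 321, 0]) cube([934, 320, 171]);
translate([460, 641, 171]) cube([934, 320, 171]);
translate([460, 961, 342]) cube([934, 320, 171]);
translate([460, 1281, 513]) cube([934, 320, 171]);
translate([460, 1601, 684]) cube([934, 320, 171]);
translate([460, 1921, 855]) cube([934, 320, 171]);
translate([460, 2241, 1026]) cube([934, 320, 171]);
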